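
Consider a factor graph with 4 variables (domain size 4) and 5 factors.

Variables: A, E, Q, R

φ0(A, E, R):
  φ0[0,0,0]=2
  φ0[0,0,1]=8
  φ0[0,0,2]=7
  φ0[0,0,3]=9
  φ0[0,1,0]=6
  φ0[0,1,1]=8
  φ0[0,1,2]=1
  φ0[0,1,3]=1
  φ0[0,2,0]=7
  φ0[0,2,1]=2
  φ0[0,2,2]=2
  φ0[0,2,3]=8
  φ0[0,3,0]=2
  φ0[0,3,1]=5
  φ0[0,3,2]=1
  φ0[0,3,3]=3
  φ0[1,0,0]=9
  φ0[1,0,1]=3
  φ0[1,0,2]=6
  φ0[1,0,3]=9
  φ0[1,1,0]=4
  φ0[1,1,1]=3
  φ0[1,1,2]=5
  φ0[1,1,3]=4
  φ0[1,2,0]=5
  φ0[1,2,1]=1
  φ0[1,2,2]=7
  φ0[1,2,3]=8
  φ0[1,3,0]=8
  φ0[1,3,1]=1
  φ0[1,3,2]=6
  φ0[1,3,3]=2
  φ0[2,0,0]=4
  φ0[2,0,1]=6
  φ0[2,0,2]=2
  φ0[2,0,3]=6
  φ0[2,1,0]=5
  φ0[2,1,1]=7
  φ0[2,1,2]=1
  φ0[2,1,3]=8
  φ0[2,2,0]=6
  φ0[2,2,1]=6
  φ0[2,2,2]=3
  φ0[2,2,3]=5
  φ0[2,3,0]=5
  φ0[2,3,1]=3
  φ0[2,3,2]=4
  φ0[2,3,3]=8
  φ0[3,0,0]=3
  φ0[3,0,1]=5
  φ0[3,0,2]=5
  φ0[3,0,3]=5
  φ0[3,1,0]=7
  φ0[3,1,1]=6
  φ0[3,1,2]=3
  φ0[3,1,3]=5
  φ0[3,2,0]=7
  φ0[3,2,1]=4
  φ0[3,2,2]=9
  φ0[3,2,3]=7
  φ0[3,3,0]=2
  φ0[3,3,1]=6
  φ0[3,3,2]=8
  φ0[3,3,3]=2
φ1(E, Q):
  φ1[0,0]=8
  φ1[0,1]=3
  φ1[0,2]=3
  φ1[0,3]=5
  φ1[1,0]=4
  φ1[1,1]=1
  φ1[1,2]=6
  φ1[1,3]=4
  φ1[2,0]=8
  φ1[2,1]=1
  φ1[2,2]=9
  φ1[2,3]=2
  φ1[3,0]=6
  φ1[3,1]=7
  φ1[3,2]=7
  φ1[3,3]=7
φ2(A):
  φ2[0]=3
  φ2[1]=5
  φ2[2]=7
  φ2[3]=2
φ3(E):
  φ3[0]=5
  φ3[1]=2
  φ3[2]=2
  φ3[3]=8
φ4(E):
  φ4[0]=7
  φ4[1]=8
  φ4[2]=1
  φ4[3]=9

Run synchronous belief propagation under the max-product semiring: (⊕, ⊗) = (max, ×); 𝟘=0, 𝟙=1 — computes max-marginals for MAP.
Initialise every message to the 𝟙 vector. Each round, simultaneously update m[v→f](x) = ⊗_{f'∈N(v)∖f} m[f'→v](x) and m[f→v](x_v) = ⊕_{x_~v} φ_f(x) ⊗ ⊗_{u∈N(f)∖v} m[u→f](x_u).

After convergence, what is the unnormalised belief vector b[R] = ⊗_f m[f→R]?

b[R] = [20160, 11760, 15120, 28224]

init: all messages = 𝟙 over 4 values
r1 m[φ0→A] = [9, 9, 8, 9]
r1 m[φ0→E] = [9, 8, 9, 8]
r1 m[φ0→R] = [9, 8, 9, 9]
r1 m[φ1→E] = [8, 6, 9, 7]
r1 m[φ1→Q] = [8, 7, 9, 7]
r1 m[φ2→A] = [3, 5, 7, 2]
r1 m[φ3→E] = [5, 2, 2, 8]
r1 m[φ4→E] = [7, 8, 1, 9]
r1 m[A→φ0] = [1, 1, 1, 1]
r1 m[A→φ2] = [1, 1, 1, 1]
r1 m[E→φ0] = [1, 1, 1, 1]
r1 m[E→φ1] = [1, 1, 1, 1]
r1 m[E→φ3] = [1, 1, 1, 1]
r1 m[E→φ4] = [1, 1, 1, 1]
r1 m[Q→φ1] = [1, 1, 1, 1]
r1 m[R→φ0] = [1, 1, 1, 1]
r2 m[φ0→A] = [9, 9, 8, 9]
r2 m[φ0→E] = [9, 8, 9, 8]
r2 m[φ0→R] = [9, 8, 9, 9]
r2 m[φ1→E] = [8, 6, 9, 7]
r2 m[φ1→Q] = [8, 7, 9, 7]
r2 m[φ2→A] = [3, 5, 7, 2]
r2 m[φ3→E] = [5, 2, 2, 8]
r2 m[φ4→E] = [7, 8, 1, 9]
r2 m[A→φ0] = [3, 5, 7, 2]
r2 m[A→φ2] = [9, 9, 8, 9]
r2 m[E→φ0] = [280, 96, 18, 504]
r2 m[E→φ1] = [315, 128, 18, 576]
r2 m[E→φ3] = [504, 384, 81, 504]
r2 m[E→φ4] = [360, 96, 162, 448]
r2 m[Q→φ1] = [1, 1, 1, 1]
r2 m[R→φ0] = [1, 1, 1, 1]
r3 m[φ0→A] = [2520, 4032, 4032, 4032]
r3 m[φ0→E] = [45, 56, 42, 56]
r3 m[φ0→R] = [20160, 11760, 15120, 28224]
r3 m[φ1→E] = [8, 6, 9, 7]
r3 m[φ1→Q] = [3456, 4032, 4032, 4032]
r3 m[φ2→A] = [3, 5, 7, 2]
r3 m[φ3→E] = [5, 2, 2, 8]
r3 m[φ4→E] = [7, 8, 1, 9]
r3 m[A→φ0] = [3, 5, 7, 2]
r3 m[A→φ2] = [9, 9, 8, 9]
r3 m[E→φ0] = [280, 96, 18, 504]
r3 m[E→φ1] = [315, 128, 18, 576]
r3 m[E→φ3] = [504, 384, 81, 504]
r3 m[E→φ4] = [360, 96, 162, 448]
r3 m[Q→φ1] = [1, 1, 1, 1]
r3 m[R→φ0] = [1, 1, 1, 1]
r4 m[φ0→A] = [2520, 4032, 4032, 4032]
r4 m[φ0→E] = [45, 56, 42, 56]
r4 m[φ0→R] = [20160, 11760, 15120, 28224]
r4 m[φ1→E] = [8, 6, 9, 7]
r4 m[φ1→Q] = [3456, 4032, 4032, 4032]
r4 m[φ2→A] = [3, 5, 7, 2]
r4 m[φ3→E] = [5, 2, 2, 8]
r4 m[φ4→E] = [7, 8, 1, 9]
r4 m[A→φ0] = [3, 5, 7, 2]
r4 m[A→φ2] = [2520, 4032, 4032, 4032]
r4 m[E→φ0] = [280, 96, 18, 504]
r4 m[E→φ1] = [1575, 896, 84, 4032]
r4 m[E→φ3] = [2520, 2688, 378, 3528]
r4 m[E→φ4] = [1800, 672, 756, 3136]
r4 m[Q→φ1] = [1, 1, 1, 1]
r4 m[R→φ0] = [1, 1, 1, 1]
r5 m[φ0→A] = [2520, 4032, 4032, 4032]
r5 m[φ0→E] = [45, 56, 42, 56]
r5 m[φ0→R] = [20160, 11760, 15120, 28224]
r5 m[φ1→E] = [8, 6, 9, 7]
r5 m[φ1→Q] = [24192, 28224, 28224, 28224]
r5 m[φ2→A] = [3, 5, 7, 2]
r5 m[φ3→E] = [5, 2, 2, 8]
r5 m[φ4→E] = [7, 8, 1, 9]
r5 m[A→φ0] = [3, 5, 7, 2]
r5 m[A→φ2] = [2520, 4032, 4032, 4032]
r5 m[E→φ0] = [280, 96, 18, 504]
r5 m[E→φ1] = [1575, 896, 84, 4032]
r5 m[E→φ3] = [2520, 2688, 378, 3528]
r5 m[E→φ4] = [1800, 672, 756, 3136]
r5 m[Q→φ1] = [1, 1, 1, 1]
r5 m[R→φ0] = [1, 1, 1, 1]
r6 m[φ0→A] = [2520, 4032, 4032, 4032]
r6 m[φ0→E] = [45, 56, 42, 56]
r6 m[φ0→R] = [20160, 11760, 15120, 28224]
r6 m[φ1→E] = [8, 6, 9, 7]
r6 m[φ1→Q] = [24192, 28224, 28224, 28224]
r6 m[φ2→A] = [3, 5, 7, 2]
r6 m[φ3→E] = [5, 2, 2, 8]
r6 m[φ4→E] = [7, 8, 1, 9]
r6 m[A→φ0] = [3, 5, 7, 2]
r6 m[A→φ2] = [2520, 4032, 4032, 4032]
r6 m[E→φ0] = [280, 96, 18, 504]
r6 m[E→φ1] = [1575, 896, 84, 4032]
r6 m[E→φ3] = [2520, 2688, 378, 3528]
r6 m[E→φ4] = [1800, 672, 756, 3136]
r6 m[Q→φ1] = [1, 1, 1, 1]
r6 m[R→φ0] = [1, 1, 1, 1]
fixed point reached at round 6
b[R] = ⊗ incoming = [20160, 11760, 15120, 28224]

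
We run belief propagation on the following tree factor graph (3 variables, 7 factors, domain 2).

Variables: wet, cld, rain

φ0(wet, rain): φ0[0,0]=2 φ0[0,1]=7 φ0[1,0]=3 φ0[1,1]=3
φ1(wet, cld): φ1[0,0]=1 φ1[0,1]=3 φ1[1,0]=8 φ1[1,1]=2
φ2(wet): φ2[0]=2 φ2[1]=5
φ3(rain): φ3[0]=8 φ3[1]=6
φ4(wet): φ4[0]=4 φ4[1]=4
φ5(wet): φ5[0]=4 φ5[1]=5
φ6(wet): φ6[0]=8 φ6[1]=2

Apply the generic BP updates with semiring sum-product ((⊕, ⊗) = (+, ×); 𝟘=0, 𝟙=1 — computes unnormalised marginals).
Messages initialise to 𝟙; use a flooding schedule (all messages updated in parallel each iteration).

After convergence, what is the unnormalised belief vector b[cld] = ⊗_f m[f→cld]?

b[cld] = [82048, 61344]

init: all messages = 𝟙 over 2 values
r1 m[φ0→wet] = [9, 6]
r1 m[φ0→rain] = [5, 10]
r1 m[φ1→wet] = [4, 10]
r1 m[φ1→cld] = [9, 5]
r1 m[φ2→wet] = [2, 5]
r1 m[φ3→rain] = [8, 6]
r1 m[φ4→wet] = [4, 4]
r1 m[φ5→wet] = [4, 5]
r1 m[φ6→wet] = [8, 2]
r1 m[wet→φ0] = [1, 1]
r1 m[wet→φ1] = [1, 1]
r1 m[wet→φ2] = [1, 1]
r1 m[wet→φ4] = [1, 1]
r1 m[wet→φ5] = [1, 1]
r1 m[wet→φ6] = [1, 1]
r1 m[cld→φ1] = [1, 1]
r1 m[rain→φ0] = [1, 1]
r1 m[rain→φ3] = [1, 1]
r2 m[φ0→wet] = [9, 6]
r2 m[φ0→rain] = [5, 10]
r2 m[φ1→wet] = [4, 10]
r2 m[φ1→cld] = [9, 5]
r2 m[φ2→wet] = [2, 5]
r2 m[φ3→rain] = [8, 6]
r2 m[φ4→wet] = [4, 4]
r2 m[φ5→wet] = [4, 5]
r2 m[φ6→wet] = [8, 2]
r2 m[wet→φ0] = [1024, 2000]
r2 m[wet→φ1] = [2304, 1200]
r2 m[wet→φ2] = [4608, 2400]
r2 m[wet→φ4] = [2304, 3000]
r2 m[wet→φ5] = [2304, 2400]
r2 m[wet→φ6] = [1152, 6000]
r2 m[cld→φ1] = [1, 1]
r2 m[rain→φ0] = [8, 6]
r2 m[rain→φ3] = [5, 10]
r3 m[φ0→wet] = [58, 42]
r3 m[φ0→rain] = [8048, 13168]
r3 m[φ1→wet] = [4, 10]
r3 m[φ1→cld] = [11904, 9312]
r3 m[φ2→wet] = [2, 5]
r3 m[φ3→rain] = [8, 6]
r3 m[φ4→wet] = [4, 4]
r3 m[φ5→wet] = [4, 5]
r3 m[φ6→wet] = [8, 2]
r3 m[wet→φ0] = [1024, 2000]
r3 m[wet→φ1] = [2304, 1200]
r3 m[wet→φ2] = [4608, 2400]
r3 m[wet→φ4] = [2304, 3000]
r3 m[wet→φ5] = [2304, 2400]
r3 m[wet→φ6] = [1152, 6000]
r3 m[cld→φ1] = [1, 1]
r3 m[rain→φ0] = [8, 6]
r3 m[rain→φ3] = [5, 10]
r4 m[φ0→wet] = [58, 42]
r4 m[φ0→rain] = [8048, 13168]
r4 m[φ1→wet] = [4, 10]
r4 m[φ1→cld] = [11904, 9312]
r4 m[φ2→wet] = [2, 5]
r4 m[φ3→rain] = [8, 6]
r4 m[φ4→wet] = [4, 4]
r4 m[φ5→wet] = [4, 5]
r4 m[φ6→wet] = [8, 2]
r4 m[wet→φ0] = [1024, 2000]
r4 m[wet→φ1] = [14848, 8400]
r4 m[wet→φ2] = [29696, 16800]
r4 m[wet→φ4] = [14848, 21000]
r4 m[wet→φ5] = [14848, 16800]
r4 m[wet→φ6] = [7424, 42000]
r4 m[cld→φ1] = [1, 1]
r4 m[rain→φ0] = [8, 6]
r4 m[rain→φ3] = [8048, 13168]
r5 m[φ0→wet] = [58, 42]
r5 m[φ0→rain] = [8048, 13168]
r5 m[φ1→wet] = [4, 10]
r5 m[φ1→cld] = [82048, 61344]
r5 m[φ2→wet] = [2, 5]
r5 m[φ3→rain] = [8, 6]
r5 m[φ4→wet] = [4, 4]
r5 m[φ5→wet] = [4, 5]
r5 m[φ6→wet] = [8, 2]
r5 m[wet→φ0] = [1024, 2000]
r5 m[wet→φ1] = [14848, 8400]
r5 m[wet→φ2] = [29696, 16800]
r5 m[wet→φ4] = [14848, 21000]
r5 m[wet→φ5] = [14848, 16800]
r5 m[wet→φ6] = [7424, 42000]
r5 m[cld→φ1] = [1, 1]
r5 m[rain→φ0] = [8, 6]
r5 m[rain→φ3] = [8048, 13168]
r6 m[φ0→wet] = [58, 42]
r6 m[φ0→rain] = [8048, 13168]
r6 m[φ1→wet] = [4, 10]
r6 m[φ1→cld] = [82048, 61344]
r6 m[φ2→wet] = [2, 5]
r6 m[φ3→rain] = [8, 6]
r6 m[φ4→wet] = [4, 4]
r6 m[φ5→wet] = [4, 5]
r6 m[φ6→wet] = [8, 2]
r6 m[wet→φ0] = [1024, 2000]
r6 m[wet→φ1] = [14848, 8400]
r6 m[wet→φ2] = [29696, 16800]
r6 m[wet→φ4] = [14848, 21000]
r6 m[wet→φ5] = [14848, 16800]
r6 m[wet→φ6] = [7424, 42000]
r6 m[cld→φ1] = [1, 1]
r6 m[rain→φ0] = [8, 6]
r6 m[rain→φ3] = [8048, 13168]
fixed point reached at round 6
b[cld] = ⊗ incoming = [82048, 61344]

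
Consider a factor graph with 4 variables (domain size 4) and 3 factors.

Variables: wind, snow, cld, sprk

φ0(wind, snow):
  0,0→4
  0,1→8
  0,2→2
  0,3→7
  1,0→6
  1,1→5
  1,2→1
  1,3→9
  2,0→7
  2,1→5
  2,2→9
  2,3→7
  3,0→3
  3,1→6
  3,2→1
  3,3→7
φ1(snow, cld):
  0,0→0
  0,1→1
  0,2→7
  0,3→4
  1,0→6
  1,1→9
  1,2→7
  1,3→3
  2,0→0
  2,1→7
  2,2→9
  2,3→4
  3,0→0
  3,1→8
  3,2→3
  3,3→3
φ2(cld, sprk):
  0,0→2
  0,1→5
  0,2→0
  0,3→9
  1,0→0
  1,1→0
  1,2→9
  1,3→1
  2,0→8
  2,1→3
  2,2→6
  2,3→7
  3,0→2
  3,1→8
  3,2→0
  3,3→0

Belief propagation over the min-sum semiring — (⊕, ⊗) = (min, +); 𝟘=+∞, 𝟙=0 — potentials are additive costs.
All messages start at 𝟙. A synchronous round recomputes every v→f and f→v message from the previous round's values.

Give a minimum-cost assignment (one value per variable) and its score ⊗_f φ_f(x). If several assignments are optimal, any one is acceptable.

assignment: (wind=1, snow=2, cld=0, sprk=2); score = 1

init: all messages = 𝟙 over 4 values
r1 m[φ0→wind] = [2, 1, 5, 1]
r1 m[φ0→snow] = [3, 5, 1, 7]
r1 m[φ1→snow] = [0, 3, 0, 0]
r1 m[φ1→cld] = [0, 1, 3, 3]
r1 m[φ2→cld] = [0, 0, 3, 0]
r1 m[φ2→sprk] = [0, 0, 0, 0]
r1 m[wind→φ0] = [0, 0, 0, 0]
r1 m[snow→φ0] = [0, 0, 0, 0]
r1 m[snow→φ1] = [0, 0, 0, 0]
r1 m[cld→φ1] = [0, 0, 0, 0]
r1 m[cld→φ2] = [0, 0, 0, 0]
r1 m[sprk→φ2] = [0, 0, 0, 0]
r2 m[φ0→wind] = [2, 1, 5, 1]
r2 m[φ0→snow] = [3, 5, 1, 7]
r2 m[φ1→snow] = [0, 3, 0, 0]
r2 m[φ1→cld] = [0, 1, 3, 3]
r2 m[φ2→cld] = [0, 0, 3, 0]
r2 m[φ2→sprk] = [0, 0, 0, 0]
r2 m[wind→φ0] = [0, 0, 0, 0]
r2 m[snow→φ0] = [0, 3, 0, 0]
r2 m[snow→φ1] = [3, 5, 1, 7]
r2 m[cld→φ1] = [0, 0, 3, 0]
r2 m[cld→φ2] = [0, 1, 3, 3]
r2 m[sprk→φ2] = [0, 0, 0, 0]
r3 m[φ0→wind] = [2, 1, 7, 1]
r3 m[φ0→snow] = [3, 5, 1, 7]
r3 m[φ1→snow] = [0, 3, 0, 0]
r3 m[φ1→cld] = [1, 4, 10, 5]
r3 m[φ2→cld] = [0, 0, 3, 0]
r3 m[φ2→sprk] = [1, 1, 0, 2]
r3 m[wind→φ0] = [0, 0, 0, 0]
r3 m[snow→φ0] = [0, 3, 0, 0]
r3 m[snow→φ1] = [3, 5, 1, 7]
r3 m[cld→φ1] = [0, 0, 3, 0]
r3 m[cld→φ2] = [0, 1, 3, 3]
r3 m[sprk→φ2] = [0, 0, 0, 0]
r4 m[φ0→wind] = [2, 1, 7, 1]
r4 m[φ0→snow] = [3, 5, 1, 7]
r4 m[φ1→snow] = [0, 3, 0, 0]
r4 m[φ1→cld] = [1, 4, 10, 5]
r4 m[φ2→cld] = [0, 0, 3, 0]
r4 m[φ2→sprk] = [1, 1, 0, 2]
r4 m[wind→φ0] = [0, 0, 0, 0]
r4 m[snow→φ0] = [0, 3, 0, 0]
r4 m[snow→φ1] = [3, 5, 1, 7]
r4 m[cld→φ1] = [0, 0, 3, 0]
r4 m[cld→φ2] = [1, 4, 10, 5]
r4 m[sprk→φ2] = [0, 0, 0, 0]
r5 m[φ0→wind] = [2, 1, 7, 1]
r5 m[φ0→snow] = [3, 5, 1, 7]
r5 m[φ1→snow] = [0, 3, 0, 0]
r5 m[φ1→cld] = [1, 4, 10, 5]
r5 m[φ2→cld] = [0, 0, 3, 0]
r5 m[φ2→sprk] = [3, 4, 1, 5]
r5 m[wind→φ0] = [0, 0, 0, 0]
r5 m[snow→φ0] = [0, 3, 0, 0]
r5 m[snow→φ1] = [3, 5, 1, 7]
r5 m[cld→φ1] = [0, 0, 3, 0]
r5 m[cld→φ2] = [1, 4, 10, 5]
r5 m[sprk→φ2] = [0, 0, 0, 0]
r6 m[φ0→wind] = [2, 1, 7, 1]
r6 m[φ0→snow] = [3, 5, 1, 7]
r6 m[φ1→snow] = [0, 3, 0, 0]
r6 m[φ1→cld] = [1, 4, 10, 5]
r6 m[φ2→cld] = [0, 0, 3, 0]
r6 m[φ2→sprk] = [3, 4, 1, 5]
r6 m[wind→φ0] = [0, 0, 0, 0]
r6 m[snow→φ0] = [0, 3, 0, 0]
r6 m[snow→φ1] = [3, 5, 1, 7]
r6 m[cld→φ1] = [0, 0, 3, 0]
r6 m[cld→φ2] = [1, 4, 10, 5]
r6 m[sprk→φ2] = [0, 0, 0, 0]
fixed point reached at round 6
traceback from wind: (wind=1, snow=2, cld=0, sprk=2), score=1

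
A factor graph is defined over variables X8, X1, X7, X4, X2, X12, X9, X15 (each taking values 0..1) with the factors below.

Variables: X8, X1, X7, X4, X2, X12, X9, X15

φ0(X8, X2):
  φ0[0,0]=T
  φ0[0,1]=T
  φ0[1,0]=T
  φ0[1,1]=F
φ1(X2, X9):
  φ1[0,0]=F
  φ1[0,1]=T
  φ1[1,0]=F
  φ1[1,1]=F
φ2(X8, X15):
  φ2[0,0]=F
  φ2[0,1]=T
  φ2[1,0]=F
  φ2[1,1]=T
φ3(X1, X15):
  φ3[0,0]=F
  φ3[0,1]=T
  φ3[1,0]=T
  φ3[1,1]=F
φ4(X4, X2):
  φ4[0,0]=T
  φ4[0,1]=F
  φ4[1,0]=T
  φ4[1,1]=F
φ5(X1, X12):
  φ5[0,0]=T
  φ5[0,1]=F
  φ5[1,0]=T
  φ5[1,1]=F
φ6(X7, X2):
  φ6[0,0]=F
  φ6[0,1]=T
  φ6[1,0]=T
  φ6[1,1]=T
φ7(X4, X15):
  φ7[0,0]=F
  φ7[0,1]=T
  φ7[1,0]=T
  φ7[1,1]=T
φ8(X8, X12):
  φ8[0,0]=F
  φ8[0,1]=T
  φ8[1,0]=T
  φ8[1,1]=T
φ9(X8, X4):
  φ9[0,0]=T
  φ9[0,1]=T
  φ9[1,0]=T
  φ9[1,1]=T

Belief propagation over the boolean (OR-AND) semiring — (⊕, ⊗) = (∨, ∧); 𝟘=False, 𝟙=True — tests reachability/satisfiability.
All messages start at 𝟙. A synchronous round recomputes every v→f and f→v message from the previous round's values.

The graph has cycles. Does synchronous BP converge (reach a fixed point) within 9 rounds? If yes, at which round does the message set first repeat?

init: all messages = 𝟙 over 2 values
r1 m[φ0→X8] = [T, T]
r1 m[φ0→X2] = [T, T]
r1 m[φ1→X2] = [T, F]
r1 m[φ1→X9] = [F, T]
r1 m[φ2→X8] = [T, T]
r1 m[φ2→X15] = [F, T]
r1 m[φ3→X1] = [T, T]
r1 m[φ3→X15] = [T, T]
r1 m[φ4→X4] = [T, T]
r1 m[φ4→X2] = [T, F]
r1 m[φ5→X1] = [T, T]
r1 m[φ5→X12] = [T, F]
r1 m[φ6→X7] = [T, T]
r1 m[φ6→X2] = [T, T]
r1 m[φ7→X4] = [T, T]
r1 m[φ7→X15] = [T, T]
r1 m[φ8→X8] = [T, T]
r1 m[φ8→X12] = [T, T]
r1 m[φ9→X8] = [T, T]
r1 m[φ9→X4] = [T, T]
r1 m[X8→φ0] = [T, T]
r1 m[X8→φ2] = [T, T]
r1 m[X8→φ8] = [T, T]
r1 m[X8→φ9] = [T, T]
r1 m[X1→φ3] = [T, T]
r1 m[X1→φ5] = [T, T]
r1 m[X7→φ6] = [T, T]
r1 m[X4→φ4] = [T, T]
r1 m[X4→φ7] = [T, T]
r1 m[X4→φ9] = [T, T]
r1 m[X2→φ0] = [T, T]
r1 m[X2→φ1] = [T, T]
r1 m[X2→φ4] = [T, T]
r1 m[X2→φ6] = [T, T]
r1 m[X12→φ5] = [T, T]
r1 m[X12→φ8] = [T, T]
r1 m[X9→φ1] = [T, T]
r1 m[X15→φ2] = [T, T]
r1 m[X15→φ3] = [T, T]
r1 m[X15→φ7] = [T, T]
r2 m[φ0→X8] = [T, T]
r2 m[φ0→X2] = [T, T]
r2 m[φ1→X2] = [T, F]
r2 m[φ1→X9] = [F, T]
r2 m[φ2→X8] = [T, T]
r2 m[φ2→X15] = [F, T]
r2 m[φ3→X1] = [T, T]
r2 m[φ3→X15] = [T, T]
r2 m[φ4→X4] = [T, T]
r2 m[φ4→X2] = [T, F]
r2 m[φ5→X1] = [T, T]
r2 m[φ5→X12] = [T, F]
r2 m[φ6→X7] = [T, T]
r2 m[φ6→X2] = [T, T]
r2 m[φ7→X4] = [T, T]
r2 m[φ7→X15] = [T, T]
r2 m[φ8→X8] = [T, T]
r2 m[φ8→X12] = [T, T]
r2 m[φ9→X8] = [T, T]
r2 m[φ9→X4] = [T, T]
r2 m[X8→φ0] = [T, T]
r2 m[X8→φ2] = [T, T]
r2 m[X8→φ8] = [T, T]
r2 m[X8→φ9] = [T, T]
r2 m[X1→φ3] = [T, T]
r2 m[X1→φ5] = [T, T]
r2 m[X7→φ6] = [T, T]
r2 m[X4→φ4] = [T, T]
r2 m[X4→φ7] = [T, T]
r2 m[X4→φ9] = [T, T]
r2 m[X2→φ0] = [T, F]
r2 m[X2→φ1] = [T, F]
r2 m[X2→φ4] = [T, F]
r2 m[X2→φ6] = [T, F]
r2 m[X12→φ5] = [T, T]
r2 m[X12→φ8] = [T, F]
r2 m[X9→φ1] = [T, T]
r2 m[X15→φ2] = [T, T]
r2 m[X15→φ3] = [F, T]
r2 m[X15→φ7] = [F, T]
r3 m[φ0→X8] = [T, T]
r3 m[φ0→X2] = [T, T]
r3 m[φ1→X2] = [T, F]
r3 m[φ1→X9] = [F, T]
r3 m[φ2→X8] = [T, T]
r3 m[φ2→X15] = [F, T]
r3 m[φ3→X1] = [T, F]
r3 m[φ3→X15] = [T, T]
r3 m[φ4→X4] = [T, T]
r3 m[φ4→X2] = [T, F]
r3 m[φ5→X1] = [T, T]
r3 m[φ5→X12] = [T, F]
r3 m[φ6→X7] = [F, T]
r3 m[φ6→X2] = [T, T]
r3 m[φ7→X4] = [T, T]
r3 m[φ7→X15] = [T, T]
r3 m[φ8→X8] = [F, T]
r3 m[φ8→X12] = [T, T]
r3 m[φ9→X8] = [T, T]
r3 m[φ9→X4] = [T, T]
r3 m[X8→φ0] = [T, T]
r3 m[X8→φ2] = [T, T]
r3 m[X8→φ8] = [T, T]
r3 m[X8→φ9] = [T, T]
r3 m[X1→φ3] = [T, T]
r3 m[X1→φ5] = [T, T]
r3 m[X7→φ6] = [T, T]
r3 m[X4→φ4] = [T, T]
r3 m[X4→φ7] = [T, T]
r3 m[X4→φ9] = [T, T]
r3 m[X2→φ0] = [T, F]
r3 m[X2→φ1] = [T, F]
r3 m[X2→φ4] = [T, F]
r3 m[X2→φ6] = [T, F]
r3 m[X12→φ5] = [T, T]
r3 m[X12→φ8] = [T, F]
r3 m[X9→φ1] = [T, T]
r3 m[X15→φ2] = [T, T]
r3 m[X15→φ3] = [F, T]
r3 m[X15→φ7] = [F, T]
r4 m[φ0→X8] = [T, T]
r4 m[φ0→X2] = [T, T]
r4 m[φ1→X2] = [T, F]
r4 m[φ1→X9] = [F, T]
r4 m[φ2→X8] = [T, T]
r4 m[φ2→X15] = [F, T]
r4 m[φ3→X1] = [T, F]
r4 m[φ3→X15] = [T, T]
r4 m[φ4→X4] = [T, T]
r4 m[φ4→X2] = [T, F]
r4 m[φ5→X1] = [T, T]
r4 m[φ5→X12] = [T, F]
r4 m[φ6→X7] = [F, T]
r4 m[φ6→X2] = [T, T]
r4 m[φ7→X4] = [T, T]
r4 m[φ7→X15] = [T, T]
r4 m[φ8→X8] = [F, T]
r4 m[φ8→X12] = [T, T]
r4 m[φ9→X8] = [T, T]
r4 m[φ9→X4] = [T, T]
r4 m[X8→φ0] = [F, T]
r4 m[X8→φ2] = [F, T]
r4 m[X8→φ8] = [T, T]
r4 m[X8→φ9] = [F, T]
r4 m[X1→φ3] = [T, T]
r4 m[X1→φ5] = [T, F]
r4 m[X7→φ6] = [T, T]
r4 m[X4→φ4] = [T, T]
r4 m[X4→φ7] = [T, T]
r4 m[X4→φ9] = [T, T]
r4 m[X2→φ0] = [T, F]
r4 m[X2→φ1] = [T, F]
r4 m[X2→φ4] = [T, F]
r4 m[X2→φ6] = [T, F]
r4 m[X12→φ5] = [T, T]
r4 m[X12→φ8] = [T, F]
r4 m[X9→φ1] = [T, T]
r4 m[X15→φ2] = [T, T]
r4 m[X15→φ3] = [F, T]
r4 m[X15→φ7] = [F, T]
r5 m[φ0→X8] = [T, T]
r5 m[φ0→X2] = [T, F]
r5 m[φ1→X2] = [T, F]
r5 m[φ1→X9] = [F, T]
r5 m[φ2→X8] = [T, T]
r5 m[φ2→X15] = [F, T]
r5 m[φ3→X1] = [T, F]
r5 m[φ3→X15] = [T, T]
r5 m[φ4→X4] = [T, T]
r5 m[φ4→X2] = [T, F]
r5 m[φ5→X1] = [T, T]
r5 m[φ5→X12] = [T, F]
r5 m[φ6→X7] = [F, T]
r5 m[φ6→X2] = [T, T]
r5 m[φ7→X4] = [T, T]
r5 m[φ7→X15] = [T, T]
r5 m[φ8→X8] = [F, T]
r5 m[φ8→X12] = [T, T]
r5 m[φ9→X8] = [T, T]
r5 m[φ9→X4] = [T, T]
r5 m[X8→φ0] = [F, T]
r5 m[X8→φ2] = [F, T]
r5 m[X8→φ8] = [T, T]
r5 m[X8→φ9] = [F, T]
r5 m[X1→φ3] = [T, T]
r5 m[X1→φ5] = [T, F]
r5 m[X7→φ6] = [T, T]
r5 m[X4→φ4] = [T, T]
r5 m[X4→φ7] = [T, T]
r5 m[X4→φ9] = [T, T]
r5 m[X2→φ0] = [T, F]
r5 m[X2→φ1] = [T, F]
r5 m[X2→φ4] = [T, F]
r5 m[X2→φ6] = [T, F]
r5 m[X12→φ5] = [T, T]
r5 m[X12→φ8] = [T, F]
r5 m[X9→φ1] = [T, T]
r5 m[X15→φ2] = [T, T]
r5 m[X15→φ3] = [F, T]
r5 m[X15→φ7] = [F, T]
r6 m[φ0→X8] = [T, T]
r6 m[φ0→X2] = [T, F]
r6 m[φ1→X2] = [T, F]
r6 m[φ1→X9] = [F, T]
r6 m[φ2→X8] = [T, T]
r6 m[φ2→X15] = [F, T]
r6 m[φ3→X1] = [T, F]
r6 m[φ3→X15] = [T, T]
r6 m[φ4→X4] = [T, T]
r6 m[φ4→X2] = [T, F]
r6 m[φ5→X1] = [T, T]
r6 m[φ5→X12] = [T, F]
r6 m[φ6→X7] = [F, T]
r6 m[φ6→X2] = [T, T]
r6 m[φ7→X4] = [T, T]
r6 m[φ7→X15] = [T, T]
r6 m[φ8→X8] = [F, T]
r6 m[φ8→X12] = [T, T]
r6 m[φ9→X8] = [T, T]
r6 m[φ9→X4] = [T, T]
r6 m[X8→φ0] = [F, T]
r6 m[X8→φ2] = [F, T]
r6 m[X8→φ8] = [T, T]
r6 m[X8→φ9] = [F, T]
r6 m[X1→φ3] = [T, T]
r6 m[X1→φ5] = [T, F]
r6 m[X7→φ6] = [T, T]
r6 m[X4→φ4] = [T, T]
r6 m[X4→φ7] = [T, T]
r6 m[X4→φ9] = [T, T]
r6 m[X2→φ0] = [T, F]
r6 m[X2→φ1] = [T, F]
r6 m[X2→φ4] = [T, F]
r6 m[X2→φ6] = [T, F]
r6 m[X12→φ5] = [T, T]
r6 m[X12→φ8] = [T, F]
r6 m[X9→φ1] = [T, T]
r6 m[X15→φ2] = [T, T]
r6 m[X15→φ3] = [F, T]
r6 m[X15→φ7] = [F, T]
fixed point reached at round 6
messages reach a fixed point at round 6

CONVERGED at round 6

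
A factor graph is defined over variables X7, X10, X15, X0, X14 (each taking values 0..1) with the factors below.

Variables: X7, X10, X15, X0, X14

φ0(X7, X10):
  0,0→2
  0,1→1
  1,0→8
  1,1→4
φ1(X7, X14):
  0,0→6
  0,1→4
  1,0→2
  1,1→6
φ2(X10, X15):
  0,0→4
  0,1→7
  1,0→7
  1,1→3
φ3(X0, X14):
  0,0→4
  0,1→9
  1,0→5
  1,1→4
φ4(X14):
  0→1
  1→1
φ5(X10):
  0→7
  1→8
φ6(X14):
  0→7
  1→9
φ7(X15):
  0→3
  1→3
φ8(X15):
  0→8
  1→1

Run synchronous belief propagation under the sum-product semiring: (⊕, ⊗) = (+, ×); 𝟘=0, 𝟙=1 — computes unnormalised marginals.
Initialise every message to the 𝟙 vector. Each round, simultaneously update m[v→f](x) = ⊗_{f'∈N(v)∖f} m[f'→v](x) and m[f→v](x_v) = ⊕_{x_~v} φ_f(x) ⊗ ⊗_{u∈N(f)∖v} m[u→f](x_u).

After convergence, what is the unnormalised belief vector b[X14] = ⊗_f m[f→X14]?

b[X14] = [2693628, 10004904]

init: all messages = 𝟙 over 2 values
r1 m[φ0→X7] = [3, 12]
r1 m[φ0→X10] = [10, 5]
r1 m[φ1→X7] = [10, 8]
r1 m[φ1→X14] = [8, 10]
r1 m[φ2→X10] = [11, 10]
r1 m[φ2→X15] = [11, 10]
r1 m[φ3→X0] = [13, 9]
r1 m[φ3→X14] = [9, 13]
r1 m[φ4→X14] = [1, 1]
r1 m[φ5→X10] = [7, 8]
r1 m[φ6→X14] = [7, 9]
r1 m[φ7→X15] = [3, 3]
r1 m[φ8→X15] = [8, 1]
r1 m[X7→φ0] = [1, 1]
r1 m[X7→φ1] = [1, 1]
r1 m[X10→φ0] = [1, 1]
r1 m[X10→φ2] = [1, 1]
r1 m[X10→φ5] = [1, 1]
r1 m[X15→φ2] = [1, 1]
r1 m[X15→φ7] = [1, 1]
r1 m[X15→φ8] = [1, 1]
r1 m[X0→φ3] = [1, 1]
r1 m[X14→φ1] = [1, 1]
r1 m[X14→φ3] = [1, 1]
r1 m[X14→φ4] = [1, 1]
r1 m[X14→φ6] = [1, 1]
r2 m[φ0→X7] = [3, 12]
r2 m[φ0→X10] = [10, 5]
r2 m[φ1→X7] = [10, 8]
r2 m[φ1→X14] = [8, 10]
r2 m[φ2→X10] = [11, 10]
r2 m[φ2→X15] = [11, 10]
r2 m[φ3→X0] = [13, 9]
r2 m[φ3→X14] = [9, 13]
r2 m[φ4→X14] = [1, 1]
r2 m[φ5→X10] = [7, 8]
r2 m[φ6→X14] = [7, 9]
r2 m[φ7→X15] = [3, 3]
r2 m[φ8→X15] = [8, 1]
r2 m[X7→φ0] = [10, 8]
r2 m[X7→φ1] = [3, 12]
r2 m[X10→φ0] = [77, 80]
r2 m[X10→φ2] = [70, 40]
r2 m[X10→φ5] = [110, 50]
r2 m[X15→φ2] = [24, 3]
r2 m[X15→φ7] = [88, 10]
r2 m[X15→φ8] = [33, 30]
r2 m[X0→φ3] = [1, 1]
r2 m[X14→φ1] = [63, 117]
r2 m[X14→φ3] = [56, 90]
r2 m[X14→φ4] = [504, 1170]
r2 m[X14→φ6] = [72, 130]
r3 m[φ0→X7] = [234, 936]
r3 m[φ0→X10] = [84, 42]
r3 m[φ1→X7] = [846, 828]
r3 m[φ1→X14] = [42, 84]
r3 m[φ2→X10] = [117, 177]
r3 m[φ2→X15] = [560, 610]
r3 m[φ3→X0] = [1034, 640]
r3 m[φ3→X14] = [9, 13]
r3 m[φ4→X14] = [1, 1]
r3 m[φ5→X10] = [7, 8]
r3 m[φ6→X14] = [7, 9]
r3 m[φ7→X15] = [3, 3]
r3 m[φ8→X15] = [8, 1]
r3 m[X7→φ0] = [10, 8]
r3 m[X7→φ1] = [3, 12]
r3 m[X10→φ0] = [77, 80]
r3 m[X10→φ2] = [70, 40]
r3 m[X10→φ5] = [110, 50]
r3 m[X15→φ2] = [24, 3]
r3 m[X15→φ7] = [88, 10]
r3 m[X15→φ8] = [33, 30]
r3 m[X0→φ3] = [1, 1]
r3 m[X14→φ1] = [63, 117]
r3 m[X14→φ3] = [56, 90]
r3 m[X14→φ4] = [504, 1170]
r3 m[X14→φ6] = [72, 130]
r4 m[φ0→X7] = [234, 936]
r4 m[φ0→X10] = [84, 42]
r4 m[φ1→X7] = [846, 828]
r4 m[φ1→X14] = [42, 84]
r4 m[φ2→X10] = [117, 177]
r4 m[φ2→X15] = [560, 610]
r4 m[φ3→X0] = [1034, 640]
r4 m[φ3→X14] = [9, 13]
r4 m[φ4→X14] = [1, 1]
r4 m[φ5→X10] = [7, 8]
r4 m[φ6→X14] = [7, 9]
r4 m[φ7→X15] = [3, 3]
r4 m[φ8→X15] = [8, 1]
r4 m[X7→φ0] = [846, 828]
r4 m[X7→φ1] = [234, 936]
r4 m[X10→φ0] = [819, 1416]
r4 m[X10→φ2] = [588, 336]
r4 m[X10→φ5] = [9828, 7434]
r4 m[X15→φ2] = [24, 3]
r4 m[X15→φ7] = [4480, 610]
r4 m[X15→φ8] = [1680, 1830]
r4 m[X0→φ3] = [1, 1]
r4 m[X14→φ1] = [63, 117]
r4 m[X14→φ3] = [294, 756]
r4 m[X14→φ4] = [2646, 9828]
r4 m[X14→φ6] = [378, 1092]
r5 m[φ0→X7] = [3054, 12216]
r5 m[φ0→X10] = [8316, 4158]
r5 m[φ1→X7] = [846, 828]
r5 m[φ1→X14] = [3276, 6552]
r5 m[φ2→X10] = [117, 177]
r5 m[φ2→X15] = [4704, 5124]
r5 m[φ3→X0] = [7980, 4494]
r5 m[φ3→X14] = [9, 13]
r5 m[φ4→X14] = [1, 1]
r5 m[φ5→X10] = [7, 8]
r5 m[φ6→X14] = [7, 9]
r5 m[φ7→X15] = [3, 3]
r5 m[φ8→X15] = [8, 1]
r5 m[X7→φ0] = [846, 828]
r5 m[X7→φ1] = [234, 936]
r5 m[X10→φ0] = [819, 1416]
r5 m[X10→φ2] = [588, 336]
r5 m[X10→φ5] = [9828, 7434]
r5 m[X15→φ2] = [24, 3]
r5 m[X15→φ7] = [4480, 610]
r5 m[X15→φ8] = [1680, 1830]
r5 m[X0→φ3] = [1, 1]
r5 m[X14→φ1] = [63, 117]
r5 m[X14→φ3] = [294, 756]
r5 m[X14→φ4] = [2646, 9828]
r5 m[X14→φ6] = [378, 1092]
r6 m[φ0→X7] = [3054, 12216]
r6 m[φ0→X10] = [8316, 4158]
r6 m[φ1→X7] = [846, 828]
r6 m[φ1→X14] = [3276, 6552]
r6 m[φ2→X10] = [117, 177]
r6 m[φ2→X15] = [4704, 5124]
r6 m[φ3→X0] = [7980, 4494]
r6 m[φ3→X14] = [9, 13]
r6 m[φ4→X14] = [1, 1]
r6 m[φ5→X10] = [7, 8]
r6 m[φ6→X14] = [7, 9]
r6 m[φ7→X15] = [3, 3]
r6 m[φ8→X15] = [8, 1]
r6 m[X7→φ0] = [846, 828]
r6 m[X7→φ1] = [3054, 12216]
r6 m[X10→φ0] = [819, 1416]
r6 m[X10→φ2] = [58212, 33264]
r6 m[X10→φ5] = [972972, 735966]
r6 m[X15→φ2] = [24, 3]
r6 m[X15→φ7] = [37632, 5124]
r6 m[X15→φ8] = [14112, 15372]
r6 m[X0→φ3] = [1, 1]
r6 m[X14→φ1] = [63, 117]
r6 m[X14→φ3] = [22932, 58968]
r6 m[X14→φ4] = [206388, 766584]
r6 m[X14→φ6] = [29484, 85176]
r7 m[φ0→X7] = [3054, 12216]
r7 m[φ0→X10] = [8316, 4158]
r7 m[φ1→X7] = [846, 828]
r7 m[φ1→X14] = [42756, 85512]
r7 m[φ2→X10] = [117, 177]
r7 m[φ2→X15] = [465696, 507276]
r7 m[φ3→X0] = [622440, 350532]
r7 m[φ3→X14] = [9, 13]
r7 m[φ4→X14] = [1, 1]
r7 m[φ5→X10] = [7, 8]
r7 m[φ6→X14] = [7, 9]
r7 m[φ7→X15] = [3, 3]
r7 m[φ8→X15] = [8, 1]
r7 m[X7→φ0] = [846, 828]
r7 m[X7→φ1] = [3054, 12216]
r7 m[X10→φ0] = [819, 1416]
r7 m[X10→φ2] = [58212, 33264]
r7 m[X10→φ5] = [972972, 735966]
r7 m[X15→φ2] = [24, 3]
r7 m[X15→φ7] = [37632, 5124]
r7 m[X15→φ8] = [14112, 15372]
r7 m[X0→φ3] = [1, 1]
r7 m[X14→φ1] = [63, 117]
r7 m[X14→φ3] = [22932, 58968]
r7 m[X14→φ4] = [206388, 766584]
r7 m[X14→φ6] = [29484, 85176]
r8 m[φ0→X7] = [3054, 12216]
r8 m[φ0→X10] = [8316, 4158]
r8 m[φ1→X7] = [846, 828]
r8 m[φ1→X14] = [42756, 85512]
r8 m[φ2→X10] = [117, 177]
r8 m[φ2→X15] = [465696, 507276]
r8 m[φ3→X0] = [622440, 350532]
r8 m[φ3→X14] = [9, 13]
r8 m[φ4→X14] = [1, 1]
r8 m[φ5→X10] = [7, 8]
r8 m[φ6→X14] = [7, 9]
r8 m[φ7→X15] = [3, 3]
r8 m[φ8→X15] = [8, 1]
r8 m[X7→φ0] = [846, 828]
r8 m[X7→φ1] = [3054, 12216]
r8 m[X10→φ0] = [819, 1416]
r8 m[X10→φ2] = [58212, 33264]
r8 m[X10→φ5] = [972972, 735966]
r8 m[X15→φ2] = [24, 3]
r8 m[X15→φ7] = [3725568, 507276]
r8 m[X15→φ8] = [1397088, 1521828]
r8 m[X0→φ3] = [1, 1]
r8 m[X14→φ1] = [63, 117]
r8 m[X14→φ3] = [299292, 769608]
r8 m[X14→φ4] = [2693628, 10004904]
r8 m[X14→φ6] = [384804, 1111656]
r9 m[φ0→X7] = [3054, 12216]
r9 m[φ0→X10] = [8316, 4158]
r9 m[φ1→X7] = [846, 828]
r9 m[φ1→X14] = [42756, 85512]
r9 m[φ2→X10] = [117, 177]
r9 m[φ2→X15] = [465696, 507276]
r9 m[φ3→X0] = [8123640, 4574892]
r9 m[φ3→X14] = [9, 13]
r9 m[φ4→X14] = [1, 1]
r9 m[φ5→X10] = [7, 8]
r9 m[φ6→X14] = [7, 9]
r9 m[φ7→X15] = [3, 3]
r9 m[φ8→X15] = [8, 1]
r9 m[X7→φ0] = [846, 828]
r9 m[X7→φ1] = [3054, 12216]
r9 m[X10→φ0] = [819, 1416]
r9 m[X10→φ2] = [58212, 33264]
r9 m[X10→φ5] = [972972, 735966]
r9 m[X15→φ2] = [24, 3]
r9 m[X15→φ7] = [3725568, 507276]
r9 m[X15→φ8] = [1397088, 1521828]
r9 m[X0→φ3] = [1, 1]
r9 m[X14→φ1] = [63, 117]
r9 m[X14→φ3] = [299292, 769608]
r9 m[X14→φ4] = [2693628, 10004904]
r9 m[X14→φ6] = [384804, 1111656]
r10 m[φ0→X7] = [3054, 12216]
r10 m[φ0→X10] = [8316, 4158]
r10 m[φ1→X7] = [846, 828]
r10 m[φ1→X14] = [42756, 85512]
r10 m[φ2→X10] = [117, 177]
r10 m[φ2→X15] = [465696, 507276]
r10 m[φ3→X0] = [8123640, 4574892]
r10 m[φ3→X14] = [9, 13]
r10 m[φ4→X14] = [1, 1]
r10 m[φ5→X10] = [7, 8]
r10 m[φ6→X14] = [7, 9]
r10 m[φ7→X15] = [3, 3]
r10 m[φ8→X15] = [8, 1]
r10 m[X7→φ0] = [846, 828]
r10 m[X7→φ1] = [3054, 12216]
r10 m[X10→φ0] = [819, 1416]
r10 m[X10→φ2] = [58212, 33264]
r10 m[X10→φ5] = [972972, 735966]
r10 m[X15→φ2] = [24, 3]
r10 m[X15→φ7] = [3725568, 507276]
r10 m[X15→φ8] = [1397088, 1521828]
r10 m[X0→φ3] = [1, 1]
r10 m[X14→φ1] = [63, 117]
r10 m[X14→φ3] = [299292, 769608]
r10 m[X14→φ4] = [2693628, 10004904]
r10 m[X14→φ6] = [384804, 1111656]
fixed point reached at round 10
b[X14] = ⊗ incoming = [2693628, 10004904]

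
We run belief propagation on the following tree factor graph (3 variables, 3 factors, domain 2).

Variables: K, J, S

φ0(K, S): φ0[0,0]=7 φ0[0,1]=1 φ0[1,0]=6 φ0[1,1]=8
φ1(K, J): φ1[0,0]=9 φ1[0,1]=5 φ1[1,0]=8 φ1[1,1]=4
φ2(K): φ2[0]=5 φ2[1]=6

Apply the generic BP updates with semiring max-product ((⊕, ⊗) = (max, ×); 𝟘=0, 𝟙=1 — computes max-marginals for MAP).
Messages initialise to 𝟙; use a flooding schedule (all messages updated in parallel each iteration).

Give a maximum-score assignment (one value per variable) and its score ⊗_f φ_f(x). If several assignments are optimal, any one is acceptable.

init: all messages = 𝟙 over 2 values
r1 m[φ0→K] = [7, 8]
r1 m[φ0→S] = [7, 8]
r1 m[φ1→K] = [9, 8]
r1 m[φ1→J] = [9, 5]
r1 m[φ2→K] = [5, 6]
r1 m[K→φ0] = [1, 1]
r1 m[K→φ1] = [1, 1]
r1 m[K→φ2] = [1, 1]
r1 m[J→φ1] = [1, 1]
r1 m[S→φ0] = [1, 1]
r2 m[φ0→K] = [7, 8]
r2 m[φ0→S] = [7, 8]
r2 m[φ1→K] = [9, 8]
r2 m[φ1→J] = [9, 5]
r2 m[φ2→K] = [5, 6]
r2 m[K→φ0] = [45, 48]
r2 m[K→φ1] = [35, 48]
r2 m[K→φ2] = [63, 64]
r2 m[J→φ1] = [1, 1]
r2 m[S→φ0] = [1, 1]
r3 m[φ0→K] = [7, 8]
r3 m[φ0→S] = [315, 384]
r3 m[φ1→K] = [9, 8]
r3 m[φ1→J] = [384, 192]
r3 m[φ2→K] = [5, 6]
r3 m[K→φ0] = [45, 48]
r3 m[K→φ1] = [35, 48]
r3 m[K→φ2] = [63, 64]
r3 m[J→φ1] = [1, 1]
r3 m[S→φ0] = [1, 1]
r4 m[φ0→K] = [7, 8]
r4 m[φ0→S] = [315, 384]
r4 m[φ1→K] = [9, 8]
r4 m[φ1→J] = [384, 192]
r4 m[φ2→K] = [5, 6]
r4 m[K→φ0] = [45, 48]
r4 m[K→φ1] = [35, 48]
r4 m[K→φ2] = [63, 64]
r4 m[J→φ1] = [1, 1]
r4 m[S→φ0] = [1, 1]
fixed point reached at round 4
traceback from K: (K=1, J=0, S=1), score=384

assignment: (K=1, J=0, S=1); score = 384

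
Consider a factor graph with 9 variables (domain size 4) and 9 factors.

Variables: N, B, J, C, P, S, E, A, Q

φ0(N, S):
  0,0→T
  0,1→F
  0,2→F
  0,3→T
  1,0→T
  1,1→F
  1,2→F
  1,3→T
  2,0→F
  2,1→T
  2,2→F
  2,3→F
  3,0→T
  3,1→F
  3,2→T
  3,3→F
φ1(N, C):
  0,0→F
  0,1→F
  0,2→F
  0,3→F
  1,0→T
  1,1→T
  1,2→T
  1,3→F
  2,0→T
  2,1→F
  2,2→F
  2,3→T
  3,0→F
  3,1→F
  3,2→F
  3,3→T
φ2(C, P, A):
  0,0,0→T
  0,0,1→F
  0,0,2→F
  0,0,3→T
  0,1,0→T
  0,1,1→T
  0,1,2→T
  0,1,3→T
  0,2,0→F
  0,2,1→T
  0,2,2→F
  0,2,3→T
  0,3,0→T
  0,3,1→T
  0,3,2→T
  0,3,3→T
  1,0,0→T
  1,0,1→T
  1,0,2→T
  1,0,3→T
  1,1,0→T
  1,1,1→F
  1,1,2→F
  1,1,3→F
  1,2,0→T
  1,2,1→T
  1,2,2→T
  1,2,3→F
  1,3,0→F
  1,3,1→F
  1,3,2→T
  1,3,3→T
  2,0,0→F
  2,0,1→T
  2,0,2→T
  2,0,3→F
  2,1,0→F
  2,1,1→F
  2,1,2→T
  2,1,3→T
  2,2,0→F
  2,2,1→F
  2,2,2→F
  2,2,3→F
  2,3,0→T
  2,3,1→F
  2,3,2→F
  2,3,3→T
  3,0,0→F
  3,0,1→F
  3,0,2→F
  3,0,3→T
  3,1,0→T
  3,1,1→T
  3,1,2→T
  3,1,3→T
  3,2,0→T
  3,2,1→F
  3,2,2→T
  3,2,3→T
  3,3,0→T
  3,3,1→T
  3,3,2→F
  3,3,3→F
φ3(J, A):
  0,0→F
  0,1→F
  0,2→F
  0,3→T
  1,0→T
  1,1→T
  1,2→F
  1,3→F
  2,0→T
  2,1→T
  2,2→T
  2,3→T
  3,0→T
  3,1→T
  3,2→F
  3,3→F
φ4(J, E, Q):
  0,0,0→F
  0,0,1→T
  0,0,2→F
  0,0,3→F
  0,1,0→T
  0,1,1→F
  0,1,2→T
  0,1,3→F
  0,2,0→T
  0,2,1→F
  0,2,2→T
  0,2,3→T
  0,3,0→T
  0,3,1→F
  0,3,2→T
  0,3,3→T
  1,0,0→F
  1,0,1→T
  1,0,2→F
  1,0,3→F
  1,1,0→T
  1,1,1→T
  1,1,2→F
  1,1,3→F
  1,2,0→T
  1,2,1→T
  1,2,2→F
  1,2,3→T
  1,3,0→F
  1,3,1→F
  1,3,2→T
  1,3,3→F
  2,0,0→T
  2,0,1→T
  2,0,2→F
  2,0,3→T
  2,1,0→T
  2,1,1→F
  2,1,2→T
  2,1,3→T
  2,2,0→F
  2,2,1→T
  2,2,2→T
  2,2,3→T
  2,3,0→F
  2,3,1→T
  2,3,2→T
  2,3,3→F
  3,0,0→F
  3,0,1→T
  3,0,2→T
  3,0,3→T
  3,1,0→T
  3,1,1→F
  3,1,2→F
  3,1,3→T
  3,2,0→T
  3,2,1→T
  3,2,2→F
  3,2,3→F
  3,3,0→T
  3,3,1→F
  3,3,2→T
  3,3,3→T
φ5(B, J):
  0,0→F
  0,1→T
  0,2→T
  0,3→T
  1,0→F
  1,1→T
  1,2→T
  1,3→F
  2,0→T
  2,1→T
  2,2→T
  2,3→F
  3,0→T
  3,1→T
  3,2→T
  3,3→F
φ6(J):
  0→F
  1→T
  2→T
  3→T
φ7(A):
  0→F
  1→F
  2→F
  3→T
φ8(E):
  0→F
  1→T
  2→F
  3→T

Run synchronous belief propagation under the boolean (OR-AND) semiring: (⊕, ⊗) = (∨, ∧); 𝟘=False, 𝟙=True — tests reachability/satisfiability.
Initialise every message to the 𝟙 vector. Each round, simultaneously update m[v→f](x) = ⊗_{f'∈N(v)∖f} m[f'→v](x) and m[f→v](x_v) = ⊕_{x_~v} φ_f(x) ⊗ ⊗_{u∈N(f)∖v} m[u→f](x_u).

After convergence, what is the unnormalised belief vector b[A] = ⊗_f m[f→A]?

b[A] = [F, F, F, T]

init: all messages = 𝟙 over 4 values
r1 m[φ0→N] = [T, T, T, T]
r1 m[φ0→S] = [T, T, T, T]
r1 m[φ1→N] = [F, T, T, T]
r1 m[φ1→C] = [T, T, T, T]
r1 m[φ2→C] = [T, T, T, T]
r1 m[φ2→P] = [T, T, T, T]
r1 m[φ2→A] = [T, T, T, T]
r1 m[φ3→J] = [T, T, T, T]
r1 m[φ3→A] = [T, T, T, T]
r1 m[φ4→J] = [T, T, T, T]
r1 m[φ4→E] = [T, T, T, T]
r1 m[φ4→Q] = [T, T, T, T]
r1 m[φ5→B] = [T, T, T, T]
r1 m[φ5→J] = [T, T, T, T]
r1 m[φ6→J] = [F, T, T, T]
r1 m[φ7→A] = [F, F, F, T]
r1 m[φ8→E] = [F, T, F, T]
r1 m[N→φ0] = [T, T, T, T]
r1 m[N→φ1] = [T, T, T, T]
r1 m[B→φ5] = [T, T, T, T]
r1 m[J→φ3] = [T, T, T, T]
r1 m[J→φ4] = [T, T, T, T]
r1 m[J→φ5] = [T, T, T, T]
r1 m[J→φ6] = [T, T, T, T]
r1 m[C→φ1] = [T, T, T, T]
r1 m[C→φ2] = [T, T, T, T]
r1 m[P→φ2] = [T, T, T, T]
r1 m[S→φ0] = [T, T, T, T]
r1 m[E→φ4] = [T, T, T, T]
r1 m[E→φ8] = [T, T, T, T]
r1 m[A→φ2] = [T, T, T, T]
r1 m[A→φ3] = [T, T, T, T]
r1 m[A→φ7] = [T, T, T, T]
r1 m[Q→φ4] = [T, T, T, T]
r2 m[φ0→N] = [T, T, T, T]
r2 m[φ0→S] = [T, T, T, T]
r2 m[φ1→N] = [F, T, T, T]
r2 m[φ1→C] = [T, T, T, T]
r2 m[φ2→C] = [T, T, T, T]
r2 m[φ2→P] = [T, T, T, T]
r2 m[φ2→A] = [T, T, T, T]
r2 m[φ3→J] = [T, T, T, T]
r2 m[φ3→A] = [T, T, T, T]
r2 m[φ4→J] = [T, T, T, T]
r2 m[φ4→E] = [T, T, T, T]
r2 m[φ4→Q] = [T, T, T, T]
r2 m[φ5→B] = [T, T, T, T]
r2 m[φ5→J] = [T, T, T, T]
r2 m[φ6→J] = [F, T, T, T]
r2 m[φ7→A] = [F, F, F, T]
r2 m[φ8→E] = [F, T, F, T]
r2 m[N→φ0] = [F, T, T, T]
r2 m[N→φ1] = [T, T, T, T]
r2 m[B→φ5] = [T, T, T, T]
r2 m[J→φ3] = [F, T, T, T]
r2 m[J→φ4] = [F, T, T, T]
r2 m[J→φ5] = [F, T, T, T]
r2 m[J→φ6] = [T, T, T, T]
r2 m[C→φ1] = [T, T, T, T]
r2 m[C→φ2] = [T, T, T, T]
r2 m[P→φ2] = [T, T, T, T]
r2 m[S→φ0] = [T, T, T, T]
r2 m[E→φ4] = [F, T, F, T]
r2 m[E→φ8] = [T, T, T, T]
r2 m[A→φ2] = [F, F, F, T]
r2 m[A→φ3] = [F, F, F, T]
r2 m[A→φ7] = [T, T, T, T]
r2 m[Q→φ4] = [T, T, T, T]
r3 m[φ0→N] = [T, T, T, T]
r3 m[φ0→S] = [T, T, T, T]
r3 m[φ1→N] = [F, T, T, T]
r3 m[φ1→C] = [T, T, T, T]
r3 m[φ2→C] = [T, T, T, T]
r3 m[φ2→P] = [T, T, T, T]
r3 m[φ2→A] = [T, T, T, T]
r3 m[φ3→J] = [T, F, T, F]
r3 m[φ3→A] = [T, T, T, T]
r3 m[φ4→J] = [T, T, T, T]
r3 m[φ4→E] = [T, T, T, T]
r3 m[φ4→Q] = [T, T, T, T]
r3 m[φ5→B] = [T, T, T, T]
r3 m[φ5→J] = [T, T, T, T]
r3 m[φ6→J] = [F, T, T, T]
r3 m[φ7→A] = [F, F, F, T]
r3 m[φ8→E] = [F, T, F, T]
r3 m[N→φ0] = [F, T, T, T]
r3 m[N→φ1] = [T, T, T, T]
r3 m[B→φ5] = [T, T, T, T]
r3 m[J→φ3] = [F, T, T, T]
r3 m[J→φ4] = [F, T, T, T]
r3 m[J→φ5] = [F, T, T, T]
r3 m[J→φ6] = [T, T, T, T]
r3 m[C→φ1] = [T, T, T, T]
r3 m[C→φ2] = [T, T, T, T]
r3 m[P→φ2] = [T, T, T, T]
r3 m[S→φ0] = [T, T, T, T]
r3 m[E→φ4] = [F, T, F, T]
r3 m[E→φ8] = [T, T, T, T]
r3 m[A→φ2] = [F, F, F, T]
r3 m[A→φ3] = [F, F, F, T]
r3 m[A→φ7] = [T, T, T, T]
r3 m[Q→φ4] = [T, T, T, T]
r4 m[φ0→N] = [T, T, T, T]
r4 m[φ0→S] = [T, T, T, T]
r4 m[φ1→N] = [F, T, T, T]
r4 m[φ1→C] = [T, T, T, T]
r4 m[φ2→C] = [T, T, T, T]
r4 m[φ2→P] = [T, T, T, T]
r4 m[φ2→A] = [T, T, T, T]
r4 m[φ3→J] = [T, F, T, F]
r4 m[φ3→A] = [T, T, T, T]
r4 m[φ4→J] = [T, T, T, T]
r4 m[φ4→E] = [T, T, T, T]
r4 m[φ4→Q] = [T, T, T, T]
r4 m[φ5→B] = [T, T, T, T]
r4 m[φ5→J] = [T, T, T, T]
r4 m[φ6→J] = [F, T, T, T]
r4 m[φ7→A] = [F, F, F, T]
r4 m[φ8→E] = [F, T, F, T]
r4 m[N→φ0] = [F, T, T, T]
r4 m[N→φ1] = [T, T, T, T]
r4 m[B→φ5] = [T, T, T, T]
r4 m[J→φ3] = [F, T, T, T]
r4 m[J→φ4] = [F, F, T, F]
r4 m[J→φ5] = [F, F, T, F]
r4 m[J→φ6] = [T, F, T, F]
r4 m[C→φ1] = [T, T, T, T]
r4 m[C→φ2] = [T, T, T, T]
r4 m[P→φ2] = [T, T, T, T]
r4 m[S→φ0] = [T, T, T, T]
r4 m[E→φ4] = [F, T, F, T]
r4 m[E→φ8] = [T, T, T, T]
r4 m[A→φ2] = [F, F, F, T]
r4 m[A→φ3] = [F, F, F, T]
r4 m[A→φ7] = [T, T, T, T]
r4 m[Q→φ4] = [T, T, T, T]
r5 m[φ0→N] = [T, T, T, T]
r5 m[φ0→S] = [T, T, T, T]
r5 m[φ1→N] = [F, T, T, T]
r5 m[φ1→C] = [T, T, T, T]
r5 m[φ2→C] = [T, T, T, T]
r5 m[φ2→P] = [T, T, T, T]
r5 m[φ2→A] = [T, T, T, T]
r5 m[φ3→J] = [T, F, T, F]
r5 m[φ3→A] = [T, T, T, T]
r5 m[φ4→J] = [T, T, T, T]
r5 m[φ4→E] = [T, T, T, T]
r5 m[φ4→Q] = [T, T, T, T]
r5 m[φ5→B] = [T, T, T, T]
r5 m[φ5→J] = [T, T, T, T]
r5 m[φ6→J] = [F, T, T, T]
r5 m[φ7→A] = [F, F, F, T]
r5 m[φ8→E] = [F, T, F, T]
r5 m[N→φ0] = [F, T, T, T]
r5 m[N→φ1] = [T, T, T, T]
r5 m[B→φ5] = [T, T, T, T]
r5 m[J→φ3] = [F, T, T, T]
r5 m[J→φ4] = [F, F, T, F]
r5 m[J→φ5] = [F, F, T, F]
r5 m[J→φ6] = [T, F, T, F]
r5 m[C→φ1] = [T, T, T, T]
r5 m[C→φ2] = [T, T, T, T]
r5 m[P→φ2] = [T, T, T, T]
r5 m[S→φ0] = [T, T, T, T]
r5 m[E→φ4] = [F, T, F, T]
r5 m[E→φ8] = [T, T, T, T]
r5 m[A→φ2] = [F, F, F, T]
r5 m[A→φ3] = [F, F, F, T]
r5 m[A→φ7] = [T, T, T, T]
r5 m[Q→φ4] = [T, T, T, T]
fixed point reached at round 5
b[A] = ⊗ incoming = [F, F, F, T]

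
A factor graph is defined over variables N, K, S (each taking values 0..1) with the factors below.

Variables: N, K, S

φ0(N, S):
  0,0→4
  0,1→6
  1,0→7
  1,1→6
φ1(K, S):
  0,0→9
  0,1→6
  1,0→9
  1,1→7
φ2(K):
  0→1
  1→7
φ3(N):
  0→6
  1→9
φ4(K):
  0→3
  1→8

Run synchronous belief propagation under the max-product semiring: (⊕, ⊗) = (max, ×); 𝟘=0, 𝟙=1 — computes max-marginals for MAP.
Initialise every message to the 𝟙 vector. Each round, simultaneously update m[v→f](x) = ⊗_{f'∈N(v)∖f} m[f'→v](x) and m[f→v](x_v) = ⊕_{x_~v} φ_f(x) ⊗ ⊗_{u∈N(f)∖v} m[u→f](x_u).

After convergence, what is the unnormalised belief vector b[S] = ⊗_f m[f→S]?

b[S] = [31752, 21168]

init: all messages = 𝟙 over 2 values
r1 m[φ0→N] = [6, 7]
r1 m[φ0→S] = [7, 6]
r1 m[φ1→K] = [9, 9]
r1 m[φ1→S] = [9, 7]
r1 m[φ2→K] = [1, 7]
r1 m[φ3→N] = [6, 9]
r1 m[φ4→K] = [3, 8]
r1 m[N→φ0] = [1, 1]
r1 m[N→φ3] = [1, 1]
r1 m[K→φ1] = [1, 1]
r1 m[K→φ2] = [1, 1]
r1 m[K→φ4] = [1, 1]
r1 m[S→φ0] = [1, 1]
r1 m[S→φ1] = [1, 1]
r2 m[φ0→N] = [6, 7]
r2 m[φ0→S] = [7, 6]
r2 m[φ1→K] = [9, 9]
r2 m[φ1→S] = [9, 7]
r2 m[φ2→K] = [1, 7]
r2 m[φ3→N] = [6, 9]
r2 m[φ4→K] = [3, 8]
r2 m[N→φ0] = [6, 9]
r2 m[N→φ3] = [6, 7]
r2 m[K→φ1] = [3, 56]
r2 m[K→φ2] = [27, 72]
r2 m[K→φ4] = [9, 63]
r2 m[S→φ0] = [9, 7]
r2 m[S→φ1] = [7, 6]
r3 m[φ0→N] = [42, 63]
r3 m[φ0→S] = [63, 54]
r3 m[φ1→K] = [63, 63]
r3 m[φ1→S] = [504, 392]
r3 m[φ2→K] = [1, 7]
r3 m[φ3→N] = [6, 9]
r3 m[φ4→K] = [3, 8]
r3 m[N→φ0] = [6, 9]
r3 m[N→φ3] = [6, 7]
r3 m[K→φ1] = [3, 56]
r3 m[K→φ2] = [27, 72]
r3 m[K→φ4] = [9, 63]
r3 m[S→φ0] = [9, 7]
r3 m[S→φ1] = [7, 6]
r4 m[φ0→N] = [42, 63]
r4 m[φ0→S] = [63, 54]
r4 m[φ1→K] = [63, 63]
r4 m[φ1→S] = [504, 392]
r4 m[φ2→K] = [1, 7]
r4 m[φ3→N] = [6, 9]
r4 m[φ4→K] = [3, 8]
r4 m[N→φ0] = [6, 9]
r4 m[N→φ3] = [42, 63]
r4 m[K→φ1] = [3, 56]
r4 m[K→φ2] = [189, 504]
r4 m[K→φ4] = [63, 441]
r4 m[S→φ0] = [504, 392]
r4 m[S→φ1] = [63, 54]
r5 m[φ0→N] = [2352, 3528]
r5 m[φ0→S] = [63, 54]
r5 m[φ1→K] = [567, 567]
r5 m[φ1→S] = [504, 392]
r5 m[φ2→K] = [1, 7]
r5 m[φ3→N] = [6, 9]
r5 m[φ4→K] = [3, 8]
r5 m[N→φ0] = [6, 9]
r5 m[N→φ3] = [42, 63]
r5 m[K→φ1] = [3, 56]
r5 m[K→φ2] = [189, 504]
r5 m[K→φ4] = [63, 441]
r5 m[S→φ0] = [504, 392]
r5 m[S→φ1] = [63, 54]
r6 m[φ0→N] = [2352, 3528]
r6 m[φ0→S] = [63, 54]
r6 m[φ1→K] = [567, 567]
r6 m[φ1→S] = [504, 392]
r6 m[φ2→K] = [1, 7]
r6 m[φ3→N] = [6, 9]
r6 m[φ4→K] = [3, 8]
r6 m[N→φ0] = [6, 9]
r6 m[N→φ3] = [2352, 3528]
r6 m[K→φ1] = [3, 56]
r6 m[K→φ2] = [1701, 4536]
r6 m[K→φ4] = [567, 3969]
r6 m[S→φ0] = [504, 392]
r6 m[S→φ1] = [63, 54]
r7 m[φ0→N] = [2352, 3528]
r7 m[φ0→S] = [63, 54]
r7 m[φ1→K] = [567, 567]
r7 m[φ1→S] = [504, 392]
r7 m[φ2→K] = [1, 7]
r7 m[φ3→N] = [6, 9]
r7 m[φ4→K] = [3, 8]
r7 m[N→φ0] = [6, 9]
r7 m[N→φ3] = [2352, 3528]
r7 m[K→φ1] = [3, 56]
r7 m[K→φ2] = [1701, 4536]
r7 m[K→φ4] = [567, 3969]
r7 m[S→φ0] = [504, 392]
r7 m[S→φ1] = [63, 54]
fixed point reached at round 7
b[S] = ⊗ incoming = [31752, 21168]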